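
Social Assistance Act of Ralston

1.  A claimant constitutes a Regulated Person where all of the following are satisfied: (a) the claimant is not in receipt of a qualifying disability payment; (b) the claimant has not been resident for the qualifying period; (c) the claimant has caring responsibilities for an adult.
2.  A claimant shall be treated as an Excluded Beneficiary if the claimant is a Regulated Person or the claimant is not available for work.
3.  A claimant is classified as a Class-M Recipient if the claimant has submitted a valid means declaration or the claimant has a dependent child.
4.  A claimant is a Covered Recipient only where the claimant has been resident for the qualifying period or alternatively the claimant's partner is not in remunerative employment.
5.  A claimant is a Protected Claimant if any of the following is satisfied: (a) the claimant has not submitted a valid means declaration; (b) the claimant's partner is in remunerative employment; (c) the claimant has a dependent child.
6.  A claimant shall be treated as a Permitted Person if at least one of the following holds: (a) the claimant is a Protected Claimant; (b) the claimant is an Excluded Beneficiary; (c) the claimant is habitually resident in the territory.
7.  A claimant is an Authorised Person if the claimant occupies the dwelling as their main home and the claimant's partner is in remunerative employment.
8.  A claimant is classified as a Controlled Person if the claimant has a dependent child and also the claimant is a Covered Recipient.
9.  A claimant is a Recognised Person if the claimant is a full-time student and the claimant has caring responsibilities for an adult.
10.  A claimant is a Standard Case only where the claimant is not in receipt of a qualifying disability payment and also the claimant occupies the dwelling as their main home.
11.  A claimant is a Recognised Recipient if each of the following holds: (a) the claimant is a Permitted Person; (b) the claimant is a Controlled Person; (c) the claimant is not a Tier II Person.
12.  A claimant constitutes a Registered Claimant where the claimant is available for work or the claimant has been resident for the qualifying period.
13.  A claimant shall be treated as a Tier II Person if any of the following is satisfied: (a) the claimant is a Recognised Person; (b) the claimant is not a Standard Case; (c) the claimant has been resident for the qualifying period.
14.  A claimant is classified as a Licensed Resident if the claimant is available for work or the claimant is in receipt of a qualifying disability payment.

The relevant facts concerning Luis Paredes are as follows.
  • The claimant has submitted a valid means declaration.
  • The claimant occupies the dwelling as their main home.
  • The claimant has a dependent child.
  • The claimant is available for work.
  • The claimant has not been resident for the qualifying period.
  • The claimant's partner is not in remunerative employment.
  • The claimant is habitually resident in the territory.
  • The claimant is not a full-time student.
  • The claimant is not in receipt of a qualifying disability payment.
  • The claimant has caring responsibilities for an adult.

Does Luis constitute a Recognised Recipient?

paragraph 5 — Protected Claimant: [the claimant has not submitted a valid means declaration? no] OR [the claimant's partner is in remunerative employment? no] OR [the claimant has a dependent child? yes] → satisfied.
paragraph 1 — Regulated Person: [the claimant is not in receipt of a qualifying disability payment? yes] AND [the claimant has not been resident for the qualifying period? yes] AND [the claimant has caring responsibilities for an adult? yes] → satisfied.
paragraph 2 — Excluded Beneficiary: [Regulated Person (paragraph 1)? yes] OR [the claimant is not available for work? no] → satisfied.
paragraph 6 — Permitted Person: [Protected Claimant (paragraph 5)? yes] OR [Excluded Beneficiary (paragraph 2)? yes] OR [the claimant is habitually resident in the territory? yes] → satisfied.
paragraph 4 — Covered Recipient: [the claimant has been resident for the qualifying period? no] OR [the claimant's partner is not in remunerative employment? yes] → satisfied.
paragraph 8 — Controlled Person: [the claimant has a dependent child? yes] AND [Covered Recipient (paragraph 4)? yes] → satisfied.
paragraph 9 — Recognised Person: [the claimant is a full-time student? no] AND [the claimant has caring responsibilities for an adult? yes] → not satisfied.
paragraph 10 — Standard Case: [the claimant is not in receipt of a qualifying disability payment? yes] AND [the claimant occupies the dwelling as their main home? yes] → satisfied.
paragraph 13 — Tier II Person: [Recognised Person (paragraph 9)? no] OR [not a Standard Case (paragraph 10)? no] OR [the claimant has been resident for the qualifying period? no] → not satisfied.
paragraph 11 — Recognised Recipient: [Permitted Person (paragraph 6)? yes] AND [Controlled Person (paragraph 8)? yes] AND [not a Tier II Person (paragraph 13)? yes] → satisfied.

Yes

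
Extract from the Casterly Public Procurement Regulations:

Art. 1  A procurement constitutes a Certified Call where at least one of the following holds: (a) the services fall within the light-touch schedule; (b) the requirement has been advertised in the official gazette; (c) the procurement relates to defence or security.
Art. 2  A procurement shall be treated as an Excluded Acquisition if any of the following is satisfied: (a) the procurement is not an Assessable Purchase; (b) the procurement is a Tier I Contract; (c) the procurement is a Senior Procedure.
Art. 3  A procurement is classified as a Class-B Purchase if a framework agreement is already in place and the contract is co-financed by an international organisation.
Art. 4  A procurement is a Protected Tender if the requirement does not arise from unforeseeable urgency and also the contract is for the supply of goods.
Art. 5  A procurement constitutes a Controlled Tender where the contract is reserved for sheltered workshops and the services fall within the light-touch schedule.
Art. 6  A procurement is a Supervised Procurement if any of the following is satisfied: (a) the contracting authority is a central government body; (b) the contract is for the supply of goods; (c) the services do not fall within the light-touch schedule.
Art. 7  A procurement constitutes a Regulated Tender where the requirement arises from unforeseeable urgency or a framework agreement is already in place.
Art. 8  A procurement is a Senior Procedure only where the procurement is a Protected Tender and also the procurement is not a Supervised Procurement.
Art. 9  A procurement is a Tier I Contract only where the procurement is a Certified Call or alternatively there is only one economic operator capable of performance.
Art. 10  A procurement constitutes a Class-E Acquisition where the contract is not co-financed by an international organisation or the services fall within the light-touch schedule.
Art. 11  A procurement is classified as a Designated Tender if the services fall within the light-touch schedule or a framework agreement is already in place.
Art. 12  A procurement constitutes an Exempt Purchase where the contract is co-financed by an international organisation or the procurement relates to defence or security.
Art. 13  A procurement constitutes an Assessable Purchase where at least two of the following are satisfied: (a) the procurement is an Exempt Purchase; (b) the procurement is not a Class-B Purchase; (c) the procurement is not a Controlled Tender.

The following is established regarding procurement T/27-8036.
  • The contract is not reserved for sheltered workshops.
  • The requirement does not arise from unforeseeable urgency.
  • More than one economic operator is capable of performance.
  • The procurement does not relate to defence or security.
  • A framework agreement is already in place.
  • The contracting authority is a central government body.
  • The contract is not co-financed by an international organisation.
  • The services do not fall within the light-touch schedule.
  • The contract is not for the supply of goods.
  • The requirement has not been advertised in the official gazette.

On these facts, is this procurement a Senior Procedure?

No

article 4 — Protected Tender: [the requirement does not arise from unforeseeable urgency? yes] AND [the contract is for the supply of goods? no] → not satisfied.
article 6 — Supervised Procurement: [the contracting authority is a central government body? yes] OR [the contract is for the supply of goods? no] OR [the services do not fall within the light-touch schedule? yes] → satisfied.
article 8 — Senior Procedure: [Protected Tender (article 4)? no] AND [not a Supervised Procurement (article 6)? no] → not satisfied.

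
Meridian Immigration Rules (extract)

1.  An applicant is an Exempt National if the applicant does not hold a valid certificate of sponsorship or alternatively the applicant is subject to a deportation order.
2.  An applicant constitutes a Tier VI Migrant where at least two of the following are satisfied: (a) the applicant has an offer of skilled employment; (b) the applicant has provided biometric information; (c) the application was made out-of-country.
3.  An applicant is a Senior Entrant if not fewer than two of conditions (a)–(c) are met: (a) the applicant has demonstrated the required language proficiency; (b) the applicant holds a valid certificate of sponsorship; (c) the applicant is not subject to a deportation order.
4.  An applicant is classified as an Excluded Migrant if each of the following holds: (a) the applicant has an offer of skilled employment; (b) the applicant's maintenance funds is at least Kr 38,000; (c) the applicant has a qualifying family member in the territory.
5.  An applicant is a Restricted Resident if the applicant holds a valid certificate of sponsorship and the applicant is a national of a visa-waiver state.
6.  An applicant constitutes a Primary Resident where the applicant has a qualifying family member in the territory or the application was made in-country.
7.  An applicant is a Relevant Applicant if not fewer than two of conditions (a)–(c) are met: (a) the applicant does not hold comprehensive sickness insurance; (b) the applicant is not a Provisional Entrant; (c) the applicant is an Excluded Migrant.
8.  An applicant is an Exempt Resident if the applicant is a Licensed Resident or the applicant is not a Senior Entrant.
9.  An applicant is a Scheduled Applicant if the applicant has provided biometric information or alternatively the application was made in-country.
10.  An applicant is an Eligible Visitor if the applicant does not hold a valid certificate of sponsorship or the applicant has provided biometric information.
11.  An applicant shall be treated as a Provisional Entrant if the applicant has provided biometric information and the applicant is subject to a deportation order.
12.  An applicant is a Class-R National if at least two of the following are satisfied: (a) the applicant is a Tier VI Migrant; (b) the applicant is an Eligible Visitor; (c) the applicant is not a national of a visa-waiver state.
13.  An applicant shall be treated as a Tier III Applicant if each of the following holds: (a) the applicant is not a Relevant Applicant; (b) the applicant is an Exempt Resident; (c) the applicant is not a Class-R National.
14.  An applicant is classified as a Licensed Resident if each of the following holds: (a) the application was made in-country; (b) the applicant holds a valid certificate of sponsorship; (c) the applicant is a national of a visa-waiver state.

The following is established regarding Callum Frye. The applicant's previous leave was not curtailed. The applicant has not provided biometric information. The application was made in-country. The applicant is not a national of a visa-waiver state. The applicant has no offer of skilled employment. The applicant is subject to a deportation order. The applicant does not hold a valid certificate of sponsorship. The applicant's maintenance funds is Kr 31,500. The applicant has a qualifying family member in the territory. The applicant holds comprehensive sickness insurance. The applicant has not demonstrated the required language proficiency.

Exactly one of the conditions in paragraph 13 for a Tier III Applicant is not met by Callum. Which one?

paragraph 11 — Provisional Entrant: [the applicant has provided biometric information? no] AND [the applicant is subject to a deportation order? yes] → not satisfied.
paragraph 4 — Excluded Migrant: [the applicant has an offer of skilled employment? no] AND [applicant's maintenance funds: Kr 31,500 ≥ Kr 38,000? no] AND [the applicant has a qualifying family member in the territory? yes] → not satisfied.
paragraph 7 — Relevant Applicant: the applicant does not hold comprehensive sickness insurance? no; not a Provisional Entrant (paragraph 11)? yes; Excluded Migrant (paragraph 4)? no — 1 of 3 hold (need ≥2) → not satisfied.
paragraph 14 — Licensed Resident: [the application was made in-country? yes] AND [the applicant holds a valid certificate of sponsorship? no] AND [the applicant is a national of a visa-waiver state? no] → not satisfied.
paragraph 3 — Senior Entrant: the applicant has demonstrated the required language proficiency? no; the applicant holds a valid certificate of sponsorship? no; the applicant is not subject to a deportation order? no — 0 of 3 hold (need ≥2) → not satisfied.
paragraph 8 — Exempt Resident: [Licensed Resident (paragraph 14)? no] OR [not a Senior Entrant (paragraph 3)? yes] → satisfied.
paragraph 2 — Tier VI Migrant: the applicant has an offer of skilled employment? no; the applicant has provided biometric information? no; the application was made out-of-country? no — 0 of 3 hold (need ≥2) → not satisfied.
paragraph 10 — Eligible Visitor: [the applicant does not hold a valid certificate of sponsorship? yes] OR [the applicant has provided biometric information? no] → satisfied.
paragraph 12 — Class-R National: Tier VI Migrant (paragraph 2)? no; Eligible Visitor (paragraph 10)? yes; the applicant is not a national of a visa-waiver state? yes — 2 of 3 hold (need ≥2) → satisfied.
paragraph 13 — Tier III Applicant: [not a Relevant Applicant (paragraph 7)? yes] AND [Exempt Resident (paragraph 8)? yes] AND [not a Class-R National (paragraph 12)? no] → not satisfied.

Class-R National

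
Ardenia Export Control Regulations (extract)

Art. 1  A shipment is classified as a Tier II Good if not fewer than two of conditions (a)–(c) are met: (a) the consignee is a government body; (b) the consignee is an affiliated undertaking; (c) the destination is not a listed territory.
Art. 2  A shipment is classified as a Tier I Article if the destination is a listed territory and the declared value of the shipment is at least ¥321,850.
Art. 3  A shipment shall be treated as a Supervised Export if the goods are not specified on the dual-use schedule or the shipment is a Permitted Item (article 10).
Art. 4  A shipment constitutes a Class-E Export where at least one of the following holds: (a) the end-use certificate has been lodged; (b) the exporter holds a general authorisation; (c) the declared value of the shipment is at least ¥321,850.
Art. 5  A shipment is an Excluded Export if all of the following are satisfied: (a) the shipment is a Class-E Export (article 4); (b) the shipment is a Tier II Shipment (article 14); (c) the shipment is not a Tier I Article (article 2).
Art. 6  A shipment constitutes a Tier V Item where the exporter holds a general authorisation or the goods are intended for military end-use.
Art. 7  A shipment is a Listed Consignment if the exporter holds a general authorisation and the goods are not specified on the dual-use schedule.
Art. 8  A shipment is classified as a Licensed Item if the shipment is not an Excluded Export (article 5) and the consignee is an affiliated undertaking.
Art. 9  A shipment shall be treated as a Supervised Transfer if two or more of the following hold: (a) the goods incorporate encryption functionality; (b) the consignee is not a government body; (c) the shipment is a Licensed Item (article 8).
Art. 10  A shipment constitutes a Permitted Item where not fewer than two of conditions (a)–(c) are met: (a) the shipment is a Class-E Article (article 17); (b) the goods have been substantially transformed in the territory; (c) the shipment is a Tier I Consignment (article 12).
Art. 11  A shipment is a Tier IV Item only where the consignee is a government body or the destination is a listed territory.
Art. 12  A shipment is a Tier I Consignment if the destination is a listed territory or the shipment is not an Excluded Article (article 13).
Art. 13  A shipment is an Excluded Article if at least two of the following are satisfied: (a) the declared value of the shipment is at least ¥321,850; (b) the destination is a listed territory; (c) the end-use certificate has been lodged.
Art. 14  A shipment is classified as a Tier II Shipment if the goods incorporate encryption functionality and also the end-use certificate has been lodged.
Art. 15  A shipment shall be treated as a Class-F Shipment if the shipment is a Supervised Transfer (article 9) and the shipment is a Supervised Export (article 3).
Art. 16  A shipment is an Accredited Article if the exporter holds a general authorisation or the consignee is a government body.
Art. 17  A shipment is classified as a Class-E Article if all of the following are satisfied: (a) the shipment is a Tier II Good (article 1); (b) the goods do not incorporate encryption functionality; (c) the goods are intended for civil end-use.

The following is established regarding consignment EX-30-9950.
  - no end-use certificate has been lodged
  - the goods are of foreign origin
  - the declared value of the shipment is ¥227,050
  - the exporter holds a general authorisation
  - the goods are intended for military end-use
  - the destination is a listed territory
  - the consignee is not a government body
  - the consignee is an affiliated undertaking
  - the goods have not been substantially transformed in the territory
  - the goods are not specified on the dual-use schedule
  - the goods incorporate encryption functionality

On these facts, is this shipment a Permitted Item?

No

article 1 — Tier II Good: the consignee is a government body? no; the consignee is an affiliated undertaking? yes; the destination is not a listed territory? no — 1 of 3 hold (need ≥2) → not satisfied.
article 17 — Class-E Article: [Tier II Good (article 1)? no] AND [the goods do not incorporate encryption functionality? no] AND [the goods are intended for civil end-use? no] → not satisfied.
article 13 — Excluded Article: declared value of the shipment: ¥227,050 ≥ ¥321,850? no; the destination is a listed territory? yes; the end-use certificate has been lodged? no — 1 of 3 hold (need ≥2) → not satisfied.
article 12 — Tier I Consignment: [the destination is a listed territory? yes] OR [not an Excluded Article (article 13)? yes] → satisfied.
article 10 — Permitted Item: Class-E Article (article 17)? no; the goods have been substantially transformed in the territory? no; Tier I Consignment (article 12)? yes — 1 of 3 hold (need ≥2) → not satisfied.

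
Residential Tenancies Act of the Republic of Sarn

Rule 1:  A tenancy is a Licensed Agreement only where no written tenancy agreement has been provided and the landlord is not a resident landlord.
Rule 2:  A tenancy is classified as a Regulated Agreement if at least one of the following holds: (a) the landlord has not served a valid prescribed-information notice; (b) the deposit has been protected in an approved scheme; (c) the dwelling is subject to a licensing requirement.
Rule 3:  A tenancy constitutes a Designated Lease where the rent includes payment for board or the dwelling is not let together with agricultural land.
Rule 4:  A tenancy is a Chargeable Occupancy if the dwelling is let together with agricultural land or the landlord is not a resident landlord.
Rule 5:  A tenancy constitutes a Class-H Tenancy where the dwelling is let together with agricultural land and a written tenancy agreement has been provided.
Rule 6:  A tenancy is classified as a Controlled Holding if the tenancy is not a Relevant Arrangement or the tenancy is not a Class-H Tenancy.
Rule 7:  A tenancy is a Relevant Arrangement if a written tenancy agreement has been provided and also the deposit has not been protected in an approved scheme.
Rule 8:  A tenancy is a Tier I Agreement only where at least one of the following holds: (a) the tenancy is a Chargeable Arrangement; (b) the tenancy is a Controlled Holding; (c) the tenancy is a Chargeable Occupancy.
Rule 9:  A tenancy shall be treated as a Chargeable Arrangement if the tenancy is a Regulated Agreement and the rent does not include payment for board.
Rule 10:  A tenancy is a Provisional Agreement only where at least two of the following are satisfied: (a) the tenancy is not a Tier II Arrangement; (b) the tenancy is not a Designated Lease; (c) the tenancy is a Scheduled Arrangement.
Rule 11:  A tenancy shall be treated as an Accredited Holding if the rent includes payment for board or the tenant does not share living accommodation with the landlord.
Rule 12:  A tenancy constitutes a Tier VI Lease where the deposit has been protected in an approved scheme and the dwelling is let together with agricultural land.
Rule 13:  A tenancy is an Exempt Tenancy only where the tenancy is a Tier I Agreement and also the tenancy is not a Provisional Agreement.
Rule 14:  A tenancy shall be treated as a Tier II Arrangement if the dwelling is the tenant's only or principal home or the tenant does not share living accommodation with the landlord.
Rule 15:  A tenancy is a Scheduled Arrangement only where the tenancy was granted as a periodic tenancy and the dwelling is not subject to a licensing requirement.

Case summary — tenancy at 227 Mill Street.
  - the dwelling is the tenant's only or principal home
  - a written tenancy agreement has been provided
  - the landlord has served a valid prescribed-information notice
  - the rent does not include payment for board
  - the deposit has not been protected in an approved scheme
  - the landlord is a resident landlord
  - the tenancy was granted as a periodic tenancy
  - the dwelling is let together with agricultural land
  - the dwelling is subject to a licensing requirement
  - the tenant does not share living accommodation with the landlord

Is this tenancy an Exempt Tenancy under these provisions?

Yes

rule 2 — Regulated Agreement: [the landlord has not served a valid prescribed-information notice? no] OR [the deposit has been protected in an approved scheme? no] OR [the dwelling is subject to a licensing requirement? yes] → satisfied.
rule 9 — Chargeable Arrangement: [Regulated Agreement (rule 2)? yes] AND [the rent does not include payment for board? yes] → satisfied.
rule 7 — Relevant Arrangement: [a written tenancy agreement has been provided? yes] AND [the deposit has not been protected in an approved scheme? yes] → satisfied.
rule 5 — Class-H Tenancy: [the dwelling is let together with agricultural land? yes] AND [a written tenancy agreement has been provided? yes] → satisfied.
rule 6 — Controlled Holding: [not a Relevant Arrangement (rule 7)? no] OR [not a Class-H Tenancy (rule 5)? no] → not satisfied.
rule 4 — Chargeable Occupancy: [the dwelling is let together with agricultural land? yes] OR [the landlord is not a resident landlord? no] → satisfied.
rule 8 — Tier I Agreement: [Chargeable Arrangement (rule 9)? yes] OR [Controlled Holding (rule 6)? no] OR [Chargeable Occupancy (rule 4)? yes] → satisfied.
rule 14 — Tier II Arrangement: [the dwelling is the tenant's only or principal home? yes] OR [the tenant does not share living accommodation with the landlord? yes] → satisfied.
rule 3 — Designated Lease: [the rent includes payment for board? no] OR [the dwelling is not let together with agricultural land? no] → not satisfied.
rule 15 — Scheduled Arrangement: [the tenancy was granted as a periodic tenancy? yes] AND [the dwelling is not subject to a licensing requirement? no] → not satisfied.
rule 10 — Provisional Agreement: not a Tier II Arrangement (rule 14)? no; not a Designated Lease (rule 3)? yes; Scheduled Arrangement (rule 15)? no — 1 of 3 hold (need ≥2) → not satisfied.
rule 13 — Exempt Tenancy: [Tier I Agreement (rule 8)? yes] AND [not a Provisional Agreement (rule 10)? yes] → satisfied.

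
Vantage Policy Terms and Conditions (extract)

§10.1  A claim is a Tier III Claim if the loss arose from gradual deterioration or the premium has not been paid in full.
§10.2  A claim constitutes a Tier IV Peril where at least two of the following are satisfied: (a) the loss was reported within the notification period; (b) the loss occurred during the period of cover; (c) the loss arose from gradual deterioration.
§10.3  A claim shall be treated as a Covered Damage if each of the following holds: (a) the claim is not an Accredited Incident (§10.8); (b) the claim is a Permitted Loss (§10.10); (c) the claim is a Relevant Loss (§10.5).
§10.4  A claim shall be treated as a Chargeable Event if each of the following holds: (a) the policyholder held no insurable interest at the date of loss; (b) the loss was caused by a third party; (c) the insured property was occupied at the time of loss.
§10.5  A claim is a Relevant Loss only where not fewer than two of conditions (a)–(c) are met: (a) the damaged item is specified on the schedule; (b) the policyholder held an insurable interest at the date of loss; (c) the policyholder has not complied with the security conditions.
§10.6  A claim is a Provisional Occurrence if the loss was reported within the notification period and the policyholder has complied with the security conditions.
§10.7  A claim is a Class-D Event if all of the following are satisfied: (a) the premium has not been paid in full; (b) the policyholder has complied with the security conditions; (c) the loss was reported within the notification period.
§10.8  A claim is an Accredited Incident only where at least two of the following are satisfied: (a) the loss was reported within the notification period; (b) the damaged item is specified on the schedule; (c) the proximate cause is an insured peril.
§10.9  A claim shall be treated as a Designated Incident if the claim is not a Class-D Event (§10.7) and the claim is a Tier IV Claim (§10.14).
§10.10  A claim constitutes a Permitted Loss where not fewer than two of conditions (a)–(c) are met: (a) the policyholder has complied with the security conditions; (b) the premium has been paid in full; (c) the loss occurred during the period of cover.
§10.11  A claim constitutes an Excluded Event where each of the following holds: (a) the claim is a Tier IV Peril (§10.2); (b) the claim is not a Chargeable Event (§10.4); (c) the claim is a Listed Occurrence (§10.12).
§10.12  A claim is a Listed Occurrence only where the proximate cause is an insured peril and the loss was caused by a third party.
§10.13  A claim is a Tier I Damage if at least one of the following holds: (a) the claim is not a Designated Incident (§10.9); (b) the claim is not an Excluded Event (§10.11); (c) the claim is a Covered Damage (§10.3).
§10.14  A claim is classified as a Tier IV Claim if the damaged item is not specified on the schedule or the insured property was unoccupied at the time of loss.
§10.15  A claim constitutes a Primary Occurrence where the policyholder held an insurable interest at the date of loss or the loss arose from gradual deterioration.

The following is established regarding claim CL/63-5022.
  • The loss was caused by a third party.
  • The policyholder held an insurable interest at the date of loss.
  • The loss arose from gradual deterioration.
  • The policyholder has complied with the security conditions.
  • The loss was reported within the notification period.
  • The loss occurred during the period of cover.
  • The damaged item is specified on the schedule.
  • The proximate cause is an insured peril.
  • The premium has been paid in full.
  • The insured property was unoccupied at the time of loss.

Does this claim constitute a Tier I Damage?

Under §10.7: the premium has not been paid in full? no; and the policyholder has complied with the security conditions? yes; and the loss was reported within the notification period? yes. So the claim is not a Class-D Event.
Under §10.14: the damaged item is not specified on the schedule? no; or the insured property was unoccupied at the time of loss? yes. So the claim is a Tier IV Claim.
Under §10.9: not a Class-D Event (§10.7)? yes; and Tier IV Claim (§10.14)? yes. So the claim is a Designated Incident.
Under §10.2: the loss was reported within the notification period? yes; the loss occurred during the period of cover? yes; the loss arose from gradual deterioration? yes — 3 of 3 hold (need ≥2) → satisfied.
Under §10.4: the policyholder held no insurable interest at the date of loss? no; and the loss was caused by a third party? yes; and the insured property was occupied at the time of loss? no. So the claim is not a Chargeable Event.
Under §10.12: the proximate cause is an insured peril? yes; and the loss was caused by a third party? yes. So the claim is a Listed Occurrence.
Under §10.11: Tier IV Peril (§10.2)? yes; and not a Chargeable Event (§10.4)? yes; and Listed Occurrence (§10.12)? yes. So the claim is an Excluded Event.
Under §10.8: the loss was reported within the notification period? yes; the damaged item is specified on the schedule? yes; the proximate cause is an insured peril? yes — 3 of 3 hold (need ≥2) → satisfied.
Under §10.10: the policyholder has complied with the security conditions? yes; the premium has been paid in full? yes; the loss occurred during the period of cover? yes — 3 of 3 hold (need ≥2) → satisfied.
Under §10.5: the damaged item is specified on the schedule? yes; the policyholder held an insurable interest at the date of loss? yes; the policyholder has not complied with the security conditions? no — 2 of 3 hold (need ≥2) → satisfied.
Under §10.3: not an Accredited Incident (§10.8)? no; and Permitted Loss (§10.10)? yes; and Relevant Loss (§10.5)? yes. So the claim is not a Covered Damage.
Under §10.13: not a Designated Incident (§10.9)? no; or not an Excluded Event (§10.11)? no; or Covered Damage (§10.3)? no. So the claim is not a Tier I Damage.

No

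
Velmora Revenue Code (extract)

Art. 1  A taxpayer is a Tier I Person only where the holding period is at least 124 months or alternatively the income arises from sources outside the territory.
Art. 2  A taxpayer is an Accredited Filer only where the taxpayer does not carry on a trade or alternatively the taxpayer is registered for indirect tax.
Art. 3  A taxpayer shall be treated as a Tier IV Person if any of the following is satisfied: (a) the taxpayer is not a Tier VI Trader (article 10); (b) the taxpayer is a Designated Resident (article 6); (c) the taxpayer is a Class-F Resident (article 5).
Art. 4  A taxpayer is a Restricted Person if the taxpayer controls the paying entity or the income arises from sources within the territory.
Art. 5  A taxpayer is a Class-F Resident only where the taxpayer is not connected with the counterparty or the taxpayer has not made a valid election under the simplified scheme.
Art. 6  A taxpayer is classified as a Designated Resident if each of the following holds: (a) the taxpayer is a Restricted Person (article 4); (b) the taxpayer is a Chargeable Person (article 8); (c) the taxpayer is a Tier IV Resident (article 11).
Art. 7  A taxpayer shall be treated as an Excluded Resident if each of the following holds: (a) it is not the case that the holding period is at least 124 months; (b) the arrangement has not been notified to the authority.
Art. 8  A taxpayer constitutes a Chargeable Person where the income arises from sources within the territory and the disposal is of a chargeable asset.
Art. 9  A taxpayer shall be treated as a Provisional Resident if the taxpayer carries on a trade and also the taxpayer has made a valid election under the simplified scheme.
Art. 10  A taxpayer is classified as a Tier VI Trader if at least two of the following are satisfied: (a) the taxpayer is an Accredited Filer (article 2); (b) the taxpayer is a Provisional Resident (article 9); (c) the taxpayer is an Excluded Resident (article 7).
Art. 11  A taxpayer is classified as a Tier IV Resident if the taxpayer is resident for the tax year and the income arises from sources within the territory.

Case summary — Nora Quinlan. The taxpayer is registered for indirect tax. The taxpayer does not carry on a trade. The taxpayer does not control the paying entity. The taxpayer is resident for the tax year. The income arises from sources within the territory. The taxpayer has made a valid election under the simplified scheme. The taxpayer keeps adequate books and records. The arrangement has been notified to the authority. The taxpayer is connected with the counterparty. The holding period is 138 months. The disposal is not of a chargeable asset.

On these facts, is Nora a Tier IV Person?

Yes

article 2 — Accredited Filer: [the taxpayer does not carry on a trade? yes] OR [the taxpayer is registered for indirect tax? yes] → satisfied.
article 9 — Provisional Resident: [the taxpayer carries on a trade? no] AND [the taxpayer has made a valid election under the simplified scheme? yes] → not satisfied.
article 7 — Excluded Resident: [holding period: 138 months ≥ 124 months? yes, so negated condition no] AND [the arrangement has not been notified to the authority? no] → not satisfied.
article 10 — Tier VI Trader: Accredited Filer (article 2)? yes; Provisional Resident (article 9)? no; Excluded Resident (article 7)? no — 1 of 3 hold (need ≥2) → not satisfied.
article 4 — Restricted Person: [the taxpayer controls the paying entity? no] OR [the income arises from sources within the territory? yes] → satisfied.
article 8 — Chargeable Person: [the income arises from sources within the territory? yes] AND [the disposal is of a chargeable asset? no] → not satisfied.
article 11 — Tier IV Resident: [the taxpayer is resident for the tax year? yes] AND [the income arises from sources within the territory? yes] → satisfied.
article 6 — Designated Resident: [Restricted Person (article 4)? yes] AND [Chargeable Person (article 8)? no] AND [Tier IV Resident (article 11)? yes] → not satisfied.
article 5 — Class-F Resident: [the taxpayer is not connected with the counterparty? no] OR [the taxpayer has not made a valid election under the simplified scheme? no] → not satisfied.
article 3 — Tier IV Person: [not a Tier VI Trader (article 10)? yes] OR [Designated Resident (article 6)? no] OR [Class-F Resident (article 5)? no] → satisfied.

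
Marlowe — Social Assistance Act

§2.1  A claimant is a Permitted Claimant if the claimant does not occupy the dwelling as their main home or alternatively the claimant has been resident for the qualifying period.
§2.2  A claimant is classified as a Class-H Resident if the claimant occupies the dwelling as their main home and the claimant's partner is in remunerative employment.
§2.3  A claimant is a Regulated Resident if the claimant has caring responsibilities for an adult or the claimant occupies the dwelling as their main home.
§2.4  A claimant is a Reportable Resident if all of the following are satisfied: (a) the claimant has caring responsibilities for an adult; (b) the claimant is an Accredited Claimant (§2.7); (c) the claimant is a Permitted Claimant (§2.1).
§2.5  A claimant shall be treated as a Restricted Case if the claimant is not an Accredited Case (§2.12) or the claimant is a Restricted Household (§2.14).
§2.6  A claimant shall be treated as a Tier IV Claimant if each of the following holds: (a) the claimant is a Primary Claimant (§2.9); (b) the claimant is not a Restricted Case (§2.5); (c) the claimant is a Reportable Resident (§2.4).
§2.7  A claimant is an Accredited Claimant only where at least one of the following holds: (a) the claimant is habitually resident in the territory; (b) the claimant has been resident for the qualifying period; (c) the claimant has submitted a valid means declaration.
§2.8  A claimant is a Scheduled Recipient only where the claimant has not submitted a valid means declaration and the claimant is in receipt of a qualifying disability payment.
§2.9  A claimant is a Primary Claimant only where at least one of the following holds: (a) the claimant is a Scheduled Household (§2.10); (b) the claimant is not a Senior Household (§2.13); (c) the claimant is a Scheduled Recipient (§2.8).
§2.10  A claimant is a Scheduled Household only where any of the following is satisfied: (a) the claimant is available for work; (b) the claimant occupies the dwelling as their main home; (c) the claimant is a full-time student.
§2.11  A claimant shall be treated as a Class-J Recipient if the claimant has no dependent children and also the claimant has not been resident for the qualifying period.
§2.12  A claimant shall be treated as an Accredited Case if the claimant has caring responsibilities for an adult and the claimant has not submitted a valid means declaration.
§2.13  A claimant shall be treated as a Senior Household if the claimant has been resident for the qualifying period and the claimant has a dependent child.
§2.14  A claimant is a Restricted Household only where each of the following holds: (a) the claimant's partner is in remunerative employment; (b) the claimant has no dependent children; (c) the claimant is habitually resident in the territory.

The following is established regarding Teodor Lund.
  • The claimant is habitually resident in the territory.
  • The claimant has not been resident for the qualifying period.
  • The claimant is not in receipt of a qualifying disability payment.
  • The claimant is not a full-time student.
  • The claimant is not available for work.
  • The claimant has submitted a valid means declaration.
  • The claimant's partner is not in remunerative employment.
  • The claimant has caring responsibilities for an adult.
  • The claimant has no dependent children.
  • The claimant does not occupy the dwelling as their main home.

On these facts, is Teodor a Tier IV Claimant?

§2.10 — Scheduled Household: [the claimant is available for work? no] OR [the claimant occupies the dwelling as their main home? no] OR [the claimant is a full-time student? no] → not satisfied.
§2.13 — Senior Household: [the claimant has been resident for the qualifying period? no] AND [the claimant has a dependent child? no] → not satisfied.
§2.8 — Scheduled Recipient: [the claimant has not submitted a valid means declaration? no] AND [the claimant is in receipt of a qualifying disability payment? no] → not satisfied.
§2.9 — Primary Claimant: [Scheduled Household (§2.10)? no] OR [not a Senior Household (§2.13)? yes] OR [Scheduled Recipient (§2.8)? no] → satisfied.
§2.12 — Accredited Case: [the claimant has caring responsibilities for an adult? yes] AND [the claimant has not submitted a valid means declaration? no] → not satisfied.
§2.14 — Restricted Household: [the claimant's partner is in remunerative employment? no] AND [the claimant has no dependent children? yes] AND [the claimant is habitually resident in the territory? yes] → not satisfied.
§2.5 — Restricted Case: [not an Accredited Case (§2.12)? yes] OR [Restricted Household (§2.14)? no] → satisfied.
§2.7 — Accredited Claimant: [the claimant is habitually resident in the territory? yes] OR [the claimant has been resident for the qualifying period? no] OR [the claimant has submitted a valid means declaration? yes] → satisfied.
§2.1 — Permitted Claimant: [the claimant does not occupy the dwelling as their main home? yes] OR [the claimant has been resident for the qualifying period? no] → satisfied.
§2.4 — Reportable Resident: [the claimant has caring responsibilities for an adult? yes] AND [Accredited Claimant (§2.7)? yes] AND [Permitted Claimant (§2.1)? yes] → satisfied.
§2.6 — Tier IV Claimant: [Primary Claimant (§2.9)? yes] AND [not a Restricted Case (§2.5)? no] AND [Reportable Resident (§2.4)? yes] → not satisfied.

No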